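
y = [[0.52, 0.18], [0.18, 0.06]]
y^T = [[0.52, 0.18], [0.18, 0.06]]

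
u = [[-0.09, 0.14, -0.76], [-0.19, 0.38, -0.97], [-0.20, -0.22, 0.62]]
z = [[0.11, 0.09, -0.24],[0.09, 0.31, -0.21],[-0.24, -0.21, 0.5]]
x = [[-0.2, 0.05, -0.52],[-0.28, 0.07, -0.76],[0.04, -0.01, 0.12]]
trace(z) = 0.92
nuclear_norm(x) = 1.00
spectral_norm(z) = 0.74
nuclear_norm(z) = 0.93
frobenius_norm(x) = 0.99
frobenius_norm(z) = 0.76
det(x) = -0.00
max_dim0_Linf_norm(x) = 0.76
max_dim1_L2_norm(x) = 0.81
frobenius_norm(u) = 1.48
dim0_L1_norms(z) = [0.44, 0.61, 0.95]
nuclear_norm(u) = 1.85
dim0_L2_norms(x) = [0.35, 0.09, 0.93]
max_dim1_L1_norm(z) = 0.95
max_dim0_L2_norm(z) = 0.59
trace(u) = 0.91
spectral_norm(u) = 1.45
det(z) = -0.00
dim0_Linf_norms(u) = [0.2, 0.38, 0.97]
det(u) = -0.05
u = z + x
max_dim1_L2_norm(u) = 1.06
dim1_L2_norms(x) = [0.56, 0.81, 0.13]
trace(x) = -0.01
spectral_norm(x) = 0.99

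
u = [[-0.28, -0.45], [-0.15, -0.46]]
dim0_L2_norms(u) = [0.32, 0.64]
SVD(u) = [[-0.74, -0.67], [-0.67, 0.74]] @ diag([0.7124584908208592, 0.08604010028622608]) @ [[0.43, 0.9], [0.90, -0.43]]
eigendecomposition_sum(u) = [[-0.06,0.08], [0.03,-0.03]] + [[-0.22, -0.53], [-0.18, -0.43]]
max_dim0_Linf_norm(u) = 0.46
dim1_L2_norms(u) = [0.53, 0.48]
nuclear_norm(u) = 0.80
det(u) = 0.06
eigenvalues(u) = [-0.1, -0.64]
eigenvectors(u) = [[0.92, 0.78], [-0.38, 0.63]]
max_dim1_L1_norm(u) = 0.73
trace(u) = -0.74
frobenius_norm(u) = 0.72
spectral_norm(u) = 0.71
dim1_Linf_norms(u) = [0.45, 0.46]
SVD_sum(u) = [[-0.23, -0.48],[-0.21, -0.43]] + [[-0.05, 0.03], [0.06, -0.03]]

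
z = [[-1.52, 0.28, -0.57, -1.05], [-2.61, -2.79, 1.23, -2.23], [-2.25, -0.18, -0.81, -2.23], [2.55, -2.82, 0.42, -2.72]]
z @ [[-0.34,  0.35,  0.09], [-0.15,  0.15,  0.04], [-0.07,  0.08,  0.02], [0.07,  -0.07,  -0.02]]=[[0.44, -0.46, -0.12], [1.06, -1.08, -0.28], [0.69, -0.72, -0.18], [-0.66, 0.69, 0.18]]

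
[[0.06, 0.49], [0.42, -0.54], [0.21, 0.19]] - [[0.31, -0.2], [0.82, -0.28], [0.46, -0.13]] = [[-0.25,  0.69], [-0.4,  -0.26], [-0.25,  0.32]]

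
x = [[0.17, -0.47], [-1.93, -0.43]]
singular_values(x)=[1.98, 0.5]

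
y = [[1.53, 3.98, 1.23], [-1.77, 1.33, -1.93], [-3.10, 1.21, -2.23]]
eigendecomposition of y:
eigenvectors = [[(-0.66+0j),-0.66-0.00j,(-0.74+0j)], [(0.21-0.33j),(0.21+0.33j),-0.11+0.00j], [(0.26-0.59j),0.26+0.59j,(0.66+0j)]]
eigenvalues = [(-0.2+3.04j), (-0.2-3.04j), (1.03+0j)]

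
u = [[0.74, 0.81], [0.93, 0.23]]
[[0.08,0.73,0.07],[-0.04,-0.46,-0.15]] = u @ [[-0.09, -0.93, -0.24], [0.18, 1.75, 0.3]]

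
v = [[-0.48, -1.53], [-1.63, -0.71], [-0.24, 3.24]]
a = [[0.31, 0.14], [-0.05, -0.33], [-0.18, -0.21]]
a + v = [[-0.17,-1.39],[-1.68,-1.04],[-0.42,3.03]]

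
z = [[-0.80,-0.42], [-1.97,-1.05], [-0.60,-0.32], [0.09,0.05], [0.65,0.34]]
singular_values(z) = [2.61, 0.01]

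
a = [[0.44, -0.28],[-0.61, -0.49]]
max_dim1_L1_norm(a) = 1.1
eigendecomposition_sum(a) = [[0.52, -0.13], [-0.29, 0.08]] + [[-0.08, -0.15], [-0.32, -0.57]]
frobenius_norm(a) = 0.94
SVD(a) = [[-0.32, 0.95],[0.95, 0.32]] @ diag([0.8105057528840273, 0.47673936751845464]) @ [[-0.89,-0.46], [0.46,-0.89]]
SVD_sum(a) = [[0.23, 0.12],[-0.68, -0.35]] + [[0.21, -0.4], [0.07, -0.14]]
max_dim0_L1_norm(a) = 1.05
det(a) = -0.39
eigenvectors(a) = [[0.87,0.25], [-0.49,0.97]]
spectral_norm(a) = 0.81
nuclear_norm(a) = 1.29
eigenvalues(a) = [0.6, -0.65]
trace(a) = -0.05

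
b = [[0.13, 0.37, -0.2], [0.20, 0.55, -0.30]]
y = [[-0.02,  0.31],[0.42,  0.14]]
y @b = [[0.06, 0.16, -0.09], [0.08, 0.23, -0.13]]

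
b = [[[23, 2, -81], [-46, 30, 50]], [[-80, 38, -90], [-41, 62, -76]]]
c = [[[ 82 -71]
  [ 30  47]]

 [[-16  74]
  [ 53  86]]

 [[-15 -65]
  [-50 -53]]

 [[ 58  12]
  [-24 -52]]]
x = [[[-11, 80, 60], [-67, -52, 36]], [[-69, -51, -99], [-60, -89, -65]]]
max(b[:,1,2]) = 50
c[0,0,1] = -71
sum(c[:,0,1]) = -50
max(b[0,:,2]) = 50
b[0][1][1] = 30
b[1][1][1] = 62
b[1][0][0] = -80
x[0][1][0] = -67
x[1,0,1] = -51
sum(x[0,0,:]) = 129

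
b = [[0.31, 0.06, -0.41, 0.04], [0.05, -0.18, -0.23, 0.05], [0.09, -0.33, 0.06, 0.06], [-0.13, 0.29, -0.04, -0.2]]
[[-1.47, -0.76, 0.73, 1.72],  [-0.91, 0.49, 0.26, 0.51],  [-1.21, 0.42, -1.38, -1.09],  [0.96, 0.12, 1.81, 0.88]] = b @[[-4.21,-3.13,-3.0,-0.51], [3.14,-2.76,2.0,2.45], [1.09,-1.15,-4.08,-4.18], [2.26,-2.32,-3.36,0.33]]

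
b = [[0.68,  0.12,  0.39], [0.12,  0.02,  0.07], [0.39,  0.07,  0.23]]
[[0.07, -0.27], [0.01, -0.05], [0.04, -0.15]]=b @ [[-0.08, -0.33],  [0.03, 0.01],  [0.32, -0.11]]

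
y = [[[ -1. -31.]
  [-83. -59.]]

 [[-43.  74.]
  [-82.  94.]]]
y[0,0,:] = [-1.0, -31.0]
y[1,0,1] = 74.0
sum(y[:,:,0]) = -209.0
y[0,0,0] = -1.0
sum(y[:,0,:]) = -1.0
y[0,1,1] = -59.0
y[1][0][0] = -43.0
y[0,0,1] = -31.0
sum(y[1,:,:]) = 43.0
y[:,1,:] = [[-83.0, -59.0], [-82.0, 94.0]]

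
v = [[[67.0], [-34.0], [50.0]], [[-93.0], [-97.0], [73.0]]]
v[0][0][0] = 67.0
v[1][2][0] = 73.0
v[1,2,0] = 73.0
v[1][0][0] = -93.0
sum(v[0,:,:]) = 83.0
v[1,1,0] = -97.0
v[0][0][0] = 67.0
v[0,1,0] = -34.0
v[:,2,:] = [[50.0], [73.0]]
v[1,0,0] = -93.0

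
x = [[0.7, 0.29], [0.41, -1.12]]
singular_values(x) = [1.19, 0.76]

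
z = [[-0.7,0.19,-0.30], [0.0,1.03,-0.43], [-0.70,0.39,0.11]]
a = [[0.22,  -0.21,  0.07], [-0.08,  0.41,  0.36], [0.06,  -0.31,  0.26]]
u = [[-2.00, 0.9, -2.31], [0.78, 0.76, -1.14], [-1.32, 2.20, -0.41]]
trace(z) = 0.44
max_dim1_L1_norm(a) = 0.85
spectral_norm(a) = 0.60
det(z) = -0.36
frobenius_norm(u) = 4.40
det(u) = -9.03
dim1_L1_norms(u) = [5.21, 2.68, 3.93]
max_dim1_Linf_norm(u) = 2.31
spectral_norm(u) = 3.82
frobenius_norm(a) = 0.75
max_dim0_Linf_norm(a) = 0.41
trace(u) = -1.65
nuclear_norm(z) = 2.47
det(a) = 0.04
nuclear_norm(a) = 1.18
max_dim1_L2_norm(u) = 3.19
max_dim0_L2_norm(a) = 0.56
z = a @ u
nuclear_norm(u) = 6.90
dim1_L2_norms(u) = [3.19, 1.58, 2.6]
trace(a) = 0.89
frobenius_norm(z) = 1.59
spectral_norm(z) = 1.30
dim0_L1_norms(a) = [0.36, 0.93, 0.69]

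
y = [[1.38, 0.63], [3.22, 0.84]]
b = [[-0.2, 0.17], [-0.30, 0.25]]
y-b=[[1.58, 0.46],[3.52, 0.59]]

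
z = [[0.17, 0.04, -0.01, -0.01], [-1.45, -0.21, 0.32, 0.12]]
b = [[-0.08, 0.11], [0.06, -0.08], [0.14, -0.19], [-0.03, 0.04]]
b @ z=[[-0.17, -0.03, 0.04, 0.01], [0.13, 0.02, -0.03, -0.01], [0.30, 0.05, -0.06, -0.02], [-0.06, -0.01, 0.01, 0.01]]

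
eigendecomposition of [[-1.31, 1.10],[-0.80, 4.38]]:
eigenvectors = [[-0.99, -0.2], [-0.14, -0.98]]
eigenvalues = [-1.15, 4.22]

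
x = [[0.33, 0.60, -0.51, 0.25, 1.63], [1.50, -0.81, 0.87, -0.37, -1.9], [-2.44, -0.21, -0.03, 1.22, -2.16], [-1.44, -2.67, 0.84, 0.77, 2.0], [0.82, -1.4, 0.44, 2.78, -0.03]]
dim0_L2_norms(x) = [3.33, 3.19, 1.38, 3.16, 3.86]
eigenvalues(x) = [(2.61+0.3j), (2.61-0.3j), (0.01+0j), (-2.5+0.23j), (-2.5-0.23j)]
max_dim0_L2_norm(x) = 3.86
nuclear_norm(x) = 13.50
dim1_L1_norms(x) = [3.32, 5.45, 6.06, 7.72, 5.47]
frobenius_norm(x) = 6.93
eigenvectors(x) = [[-0.44-0.04j, -0.44+0.04j, (0.1+0j), (-0.3+0.04j), (-0.3-0.04j)], [(0.26+0.05j), (0.26-0.05j), -0.44+0.00j, (0.64+0j), (0.64-0j)], [0.64+0.00j, (0.64-0j), (-0.88+0j), -0.23-0.38j, -0.23+0.38j], [-0.27-0.14j, (-0.27+0.14j), (-0.11+0j), (0.33+0.31j), (0.33-0.31j)], [-0.46-0.13j, -0.46+0.13j, -0.11+0.00j, (0.16-0.28j), (0.16+0.28j)]]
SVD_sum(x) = [[-0.05, -0.09, 0.02, 0.08, 0.05], [0.25, 0.48, -0.13, -0.41, -0.27], [-0.3, -0.56, 0.15, 0.47, 0.31], [-1.21, -2.27, 0.6, 1.94, 1.27], [-0.76, -1.43, 0.38, 1.22, 0.8]] + [[0.39, 0.17, -0.18, -0.47, 1.48], [-0.35, -0.15, 0.16, 0.42, -1.32], [-0.71, -0.31, 0.32, 0.85, -2.68], [0.21, 0.09, -0.10, -0.25, 0.80], [-0.2, -0.09, 0.09, 0.24, -0.76]] + [[-0.11, 0.03, -0.03, -0.03, 0.01], [1.71, -0.56, 0.44, 0.41, -0.2], [-1.47, 0.48, -0.38, -0.35, 0.18], [-0.32, 0.11, -0.08, -0.08, 0.04], [1.66, -0.54, 0.43, 0.40, -0.2]] + [[0.09,0.48,-0.33,0.67,0.09], [-0.11,-0.57,0.4,-0.79,-0.11], [0.03,0.18,-0.12,0.25,0.03], [-0.12,-0.6,0.42,-0.83,-0.11], [0.13,0.66,-0.46,0.92,0.12]] + [[-0.00, 0.0, 0.00, 0.0, 0.0], [-0.0, 0.0, 0.0, 0.0, 0.00], [-0.0, 0.0, 0.0, 0.0, 0.0], [-0.0, 0.00, 0.0, 0.0, 0.0], [0.0, -0.0, -0.00, -0.0, -0.00]]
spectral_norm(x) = 4.31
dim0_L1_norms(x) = [6.53, 5.69, 2.69, 5.39, 7.72]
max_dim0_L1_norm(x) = 7.72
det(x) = 0.52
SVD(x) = [[0.03, -0.42, 0.04, -0.41, -0.81], [-0.17, 0.38, -0.61, 0.49, -0.47], [0.2, 0.76, 0.52, -0.15, -0.29], [0.82, -0.23, 0.12, 0.51, -0.10], [0.51, 0.22, -0.59, -0.56, 0.16]] @ diag([4.308779270225975, 3.8453548761651963, 3.14296916873347, 2.199225148476051, 0.004541753491216117]) @ [[-0.34, -0.65, 0.17, 0.55, 0.36],[-0.24, -0.11, 0.11, 0.29, -0.91],[-0.9, 0.29, -0.23, -0.22, 0.11],[-0.1, -0.54, 0.37, -0.74, -0.10],[0.09, -0.44, -0.88, -0.11, -0.11]]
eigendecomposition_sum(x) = [[(0.64+4.33j), 0.04+3.53j, -0.04-0.78j, (0.26-2.77j), (0.44-1.38j)], [-0.13-2.62j, 0.18-2.11j, (-0.02+0.47j), (-0.32+1.64j), (-0.34+0.8j)], [(-1.45-6.2j), (-0.49-5.11j), (0.16+1.12j), -0.04+4.04j, (-0.47+2.05j)], [(-0.73+2.87j), (-0.89+2.22j), 0.18-0.50j, 0.88-1.66j, (0.63-0.75j)], [-0.21+4.75j, -0.68+3.78j, 0.11-0.84j, 0.84-2.90j, 0.75-1.38j]] + [[(0.64-4.33j), 0.04-3.53j, (-0.04+0.78j), 0.26+2.77j, 0.44+1.38j], [-0.13+2.62j, 0.18+2.11j, -0.02-0.47j, -0.32-1.64j, -0.34-0.80j], [-1.45+6.20j, -0.49+5.11j, 0.16-1.12j, (-0.04-4.04j), (-0.47-2.05j)], [-0.73-2.87j, -0.89-2.22j, 0.18+0.50j, 0.88+1.66j, (0.63+0.75j)], [-0.21-4.75j, -0.68-3.78j, (0.11+0.84j), 0.84+2.90j, (0.75+1.38j)]] + [[-0.00-0.00j, -0.00-0.00j, -0.00+0.00j, (-0-0j), 0.00+0.00j], [0.01+0.00j, (0.01+0j), 0.00-0.00j, 0j, (-0-0j)], [(0.02+0j), (0.01+0j), 0.01-0.00j, 0.00+0.00j, (-0-0j)], [0j, 0j, -0j, 0j, (-0-0j)], [0j, 0.00+0.00j, -0j, 0j, -0.00-0.00j]] + [[-0.47-0.37j,(0.26-0.17j),(-0.21+0.04j),(-0.14-0.54j),(0.38+0.62j)], [(0.87+0.9j),(-0.59+0.29j),0.45-0.02j,(0.13+1.17j),-0.61-1.40j], [0.22-0.84j,0.38+0.25j,-0.18-0.26j,0.65-0.50j,-0.61+0.86j], [(0.01+0.89j),-0.44-0.14j,(0.24+0.21j),(-0.5+0.66j),0.37-1.01j], [0.61-0.15j,-0.02+0.33j,(0.1-0.2j),0.55+0.24j,(-0.76-0.09j)]] + [[(-0.47+0.37j), 0.26+0.17j, (-0.21-0.04j), (-0.14+0.54j), 0.38-0.62j], [0.87-0.90j, -0.59-0.29j, (0.45+0.02j), 0.13-1.17j, (-0.61+1.4j)], [0.22+0.84j, 0.38-0.25j, -0.18+0.26j, 0.65+0.50j, (-0.61-0.86j)], [0.01-0.89j, -0.44+0.14j, (0.24-0.21j), (-0.5-0.66j), 0.37+1.01j], [(0.61+0.15j), -0.02-0.33j, 0.10+0.20j, (0.55-0.24j), -0.76+0.09j]]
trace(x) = 0.23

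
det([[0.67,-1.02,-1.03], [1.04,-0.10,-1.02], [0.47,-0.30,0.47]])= 1.024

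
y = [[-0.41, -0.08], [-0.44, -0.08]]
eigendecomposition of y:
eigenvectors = [[-0.69, 0.19], [-0.73, -0.98]]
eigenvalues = [-0.49, 0.0]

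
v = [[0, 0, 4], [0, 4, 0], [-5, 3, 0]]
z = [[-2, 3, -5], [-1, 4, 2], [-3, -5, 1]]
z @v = [[25, -3, -8], [-10, 22, -4], [-5, -17, -12]]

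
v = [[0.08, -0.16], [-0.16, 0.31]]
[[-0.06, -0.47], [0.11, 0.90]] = v @ [[1.25, 2.72], [1.00, 4.32]]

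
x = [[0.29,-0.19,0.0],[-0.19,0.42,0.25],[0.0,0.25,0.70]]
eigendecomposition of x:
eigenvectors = [[-0.70, 0.69, -0.18], [-0.66, -0.53, 0.54], [0.28, 0.5, 0.82]]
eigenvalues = [0.11, 0.43, 0.86]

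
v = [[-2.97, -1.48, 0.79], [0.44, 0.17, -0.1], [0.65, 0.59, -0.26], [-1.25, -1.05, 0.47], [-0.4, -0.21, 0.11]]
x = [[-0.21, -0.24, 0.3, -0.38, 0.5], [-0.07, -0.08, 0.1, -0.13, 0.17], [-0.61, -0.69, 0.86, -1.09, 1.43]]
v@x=[[0.25, 0.29, -0.36, 0.46, -0.61], [-0.04, -0.05, 0.06, -0.08, 0.11], [-0.02, -0.02, 0.03, -0.04, 0.05], [0.05, 0.06, -0.08, 0.10, -0.13], [0.03, 0.04, -0.05, 0.06, -0.08]]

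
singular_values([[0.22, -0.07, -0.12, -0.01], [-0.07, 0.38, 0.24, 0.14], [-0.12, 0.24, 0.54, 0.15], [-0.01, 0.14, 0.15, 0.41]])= [0.84, 0.33, 0.2, 0.17]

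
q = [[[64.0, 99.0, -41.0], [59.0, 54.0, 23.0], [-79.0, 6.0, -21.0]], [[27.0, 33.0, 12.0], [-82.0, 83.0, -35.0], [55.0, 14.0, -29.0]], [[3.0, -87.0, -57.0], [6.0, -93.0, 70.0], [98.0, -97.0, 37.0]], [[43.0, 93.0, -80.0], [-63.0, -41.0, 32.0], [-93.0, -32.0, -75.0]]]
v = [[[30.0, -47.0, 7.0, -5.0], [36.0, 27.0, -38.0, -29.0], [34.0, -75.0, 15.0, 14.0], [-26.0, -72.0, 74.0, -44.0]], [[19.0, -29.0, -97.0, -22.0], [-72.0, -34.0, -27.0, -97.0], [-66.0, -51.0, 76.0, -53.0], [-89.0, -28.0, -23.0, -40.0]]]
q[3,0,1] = 93.0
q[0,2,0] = -79.0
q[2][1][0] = 6.0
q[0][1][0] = 59.0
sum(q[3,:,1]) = 20.0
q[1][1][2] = -35.0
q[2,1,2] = 70.0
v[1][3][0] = -89.0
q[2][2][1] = -97.0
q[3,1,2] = 32.0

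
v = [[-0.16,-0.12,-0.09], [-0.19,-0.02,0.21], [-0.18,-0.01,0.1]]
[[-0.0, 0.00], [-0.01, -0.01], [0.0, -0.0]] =v @ [[-0.08, -0.01], [0.21, 0.04], [-0.1, -0.05]]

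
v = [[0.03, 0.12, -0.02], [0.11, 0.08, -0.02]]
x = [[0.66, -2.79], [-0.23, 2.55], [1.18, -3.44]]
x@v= [[-0.29, -0.14, 0.04], [0.27, 0.18, -0.05], [-0.34, -0.13, 0.05]]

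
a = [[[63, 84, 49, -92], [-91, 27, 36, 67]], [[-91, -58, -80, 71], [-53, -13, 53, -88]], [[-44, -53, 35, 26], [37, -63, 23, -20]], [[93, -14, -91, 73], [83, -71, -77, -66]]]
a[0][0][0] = 63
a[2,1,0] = 37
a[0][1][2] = 36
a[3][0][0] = 93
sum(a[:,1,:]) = -216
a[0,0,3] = -92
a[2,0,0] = -44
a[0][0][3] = -92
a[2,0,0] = -44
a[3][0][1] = -14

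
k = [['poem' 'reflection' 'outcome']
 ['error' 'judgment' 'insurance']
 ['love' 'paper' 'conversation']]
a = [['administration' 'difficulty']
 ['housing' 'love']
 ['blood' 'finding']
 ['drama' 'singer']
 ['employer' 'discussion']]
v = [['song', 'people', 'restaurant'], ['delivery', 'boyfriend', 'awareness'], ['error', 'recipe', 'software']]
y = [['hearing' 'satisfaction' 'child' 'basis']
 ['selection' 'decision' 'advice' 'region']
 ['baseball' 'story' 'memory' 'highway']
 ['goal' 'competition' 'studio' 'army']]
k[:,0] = ['poem', 'error', 'love']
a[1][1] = 'love'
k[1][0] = 'error'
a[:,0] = ['administration', 'housing', 'blood', 'drama', 'employer']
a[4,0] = 'employer'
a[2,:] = ['blood', 'finding']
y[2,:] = ['baseball', 'story', 'memory', 'highway']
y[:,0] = ['hearing', 'selection', 'baseball', 'goal']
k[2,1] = 'paper'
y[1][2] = 'advice'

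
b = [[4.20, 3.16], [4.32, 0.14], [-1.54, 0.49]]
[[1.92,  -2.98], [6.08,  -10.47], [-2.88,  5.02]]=b @ [[1.45, -2.5], [-1.32, 2.38]]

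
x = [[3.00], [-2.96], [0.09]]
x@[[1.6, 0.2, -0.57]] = [[4.80, 0.60, -1.71],[-4.74, -0.59, 1.69],[0.14, 0.02, -0.05]]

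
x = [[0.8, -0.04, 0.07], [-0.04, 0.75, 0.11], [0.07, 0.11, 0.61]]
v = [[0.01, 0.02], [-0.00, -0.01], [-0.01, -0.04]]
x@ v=[[0.01, 0.01], [-0.00, -0.01], [-0.01, -0.02]]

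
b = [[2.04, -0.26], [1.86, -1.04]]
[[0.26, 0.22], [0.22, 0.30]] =b@[[0.13, 0.09], [0.02, -0.13]]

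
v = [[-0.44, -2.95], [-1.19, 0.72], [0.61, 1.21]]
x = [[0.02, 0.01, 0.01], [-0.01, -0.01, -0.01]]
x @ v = [[-0.01,  -0.04],[0.01,  0.01]]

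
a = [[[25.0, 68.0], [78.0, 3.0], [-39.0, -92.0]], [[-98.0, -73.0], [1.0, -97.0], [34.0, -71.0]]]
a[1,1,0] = 1.0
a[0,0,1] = 68.0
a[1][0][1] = -73.0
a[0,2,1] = -92.0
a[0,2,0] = -39.0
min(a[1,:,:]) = -98.0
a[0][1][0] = 78.0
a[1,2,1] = -71.0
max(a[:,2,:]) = 34.0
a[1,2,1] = -71.0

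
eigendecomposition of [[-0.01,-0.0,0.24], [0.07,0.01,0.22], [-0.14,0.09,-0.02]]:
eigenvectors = [[0.69+0.00j, (0.69-0j), 0.43+0.00j], [(0.47-0.35j), 0.47+0.35j, (0.88+0j)], [-0.13+0.41j, (-0.13-0.41j), 0.18+0.00j]]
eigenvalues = [(-0.05+0.14j), (-0.05-0.14j), (0.09+0j)]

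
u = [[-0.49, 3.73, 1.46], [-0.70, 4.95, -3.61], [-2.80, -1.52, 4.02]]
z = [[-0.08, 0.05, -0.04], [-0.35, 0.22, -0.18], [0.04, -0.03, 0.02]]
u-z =[[-0.41, 3.68, 1.50], [-0.35, 4.73, -3.43], [-2.84, -1.49, 4.0]]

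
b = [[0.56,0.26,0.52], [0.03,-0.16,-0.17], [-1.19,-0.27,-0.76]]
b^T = [[0.56, 0.03, -1.19], [0.26, -0.16, -0.27], [0.52, -0.17, -0.76]]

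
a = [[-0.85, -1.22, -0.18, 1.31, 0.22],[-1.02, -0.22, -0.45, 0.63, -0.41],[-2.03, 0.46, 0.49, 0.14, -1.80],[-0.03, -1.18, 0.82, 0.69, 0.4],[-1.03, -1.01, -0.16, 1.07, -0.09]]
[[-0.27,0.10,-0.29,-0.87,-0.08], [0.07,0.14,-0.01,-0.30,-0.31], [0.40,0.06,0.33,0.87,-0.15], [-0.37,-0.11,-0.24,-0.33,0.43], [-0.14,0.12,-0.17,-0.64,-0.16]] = a @ [[-0.00, -0.03, 0.03, 0.15, 0.11], [-0.05, -0.09, -0.04, 0.26, 0.22], [-0.18, -0.19, -0.06, 0.38, 0.54], [-0.23, -0.04, -0.20, -0.19, 0.26], [-0.30, -0.08, -0.26, -0.5, 0.18]]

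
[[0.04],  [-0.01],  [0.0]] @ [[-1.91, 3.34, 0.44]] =[[-0.08, 0.13, 0.02],[0.02, -0.03, -0.00],[0.00, 0.00, 0.00]]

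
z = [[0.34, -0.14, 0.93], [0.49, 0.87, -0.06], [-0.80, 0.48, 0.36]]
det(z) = 1.000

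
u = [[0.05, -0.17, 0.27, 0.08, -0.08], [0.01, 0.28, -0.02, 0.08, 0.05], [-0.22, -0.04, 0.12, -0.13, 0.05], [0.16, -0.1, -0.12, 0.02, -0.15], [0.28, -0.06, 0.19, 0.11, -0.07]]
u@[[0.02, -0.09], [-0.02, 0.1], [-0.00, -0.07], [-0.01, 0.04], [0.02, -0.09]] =[[0.00,-0.03], [-0.01,0.03], [-0.00,-0.00], [0.0,-0.0], [0.0,-0.03]]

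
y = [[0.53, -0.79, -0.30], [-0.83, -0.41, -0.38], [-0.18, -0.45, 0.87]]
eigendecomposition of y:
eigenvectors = [[-0.48+0.00j, 0.07-0.62j, (0.07+0.62j)], [-0.84+0.00j, (0.16+0.36j), (0.16-0.36j)], [-0.25+0.00j, -0.68+0.00j, -0.68-0.00j]]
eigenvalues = [(-1+0j), (0.99+0.07j), (0.99-0.07j)]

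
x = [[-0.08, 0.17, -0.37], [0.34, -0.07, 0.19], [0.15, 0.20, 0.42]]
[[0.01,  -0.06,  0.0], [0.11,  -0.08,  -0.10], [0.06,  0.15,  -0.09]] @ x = [[-0.02, 0.01, -0.02],[-0.05, 0.00, -0.10],[0.03, -0.02, -0.03]]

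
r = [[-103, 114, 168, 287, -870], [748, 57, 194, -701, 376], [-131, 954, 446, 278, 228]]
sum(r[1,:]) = 674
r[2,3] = 278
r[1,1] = 57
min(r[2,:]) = -131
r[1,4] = 376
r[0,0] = -103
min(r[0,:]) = -870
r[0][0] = -103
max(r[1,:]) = 748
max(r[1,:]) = 748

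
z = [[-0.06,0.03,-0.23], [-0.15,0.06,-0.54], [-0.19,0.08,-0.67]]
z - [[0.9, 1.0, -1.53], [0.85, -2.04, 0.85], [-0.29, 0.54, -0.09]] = [[-0.96, -0.97, 1.30], [-1.0, 2.1, -1.39], [0.10, -0.46, -0.58]]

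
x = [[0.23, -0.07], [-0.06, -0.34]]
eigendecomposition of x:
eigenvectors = [[0.99, 0.12], [-0.1, 0.99]]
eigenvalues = [0.24, -0.35]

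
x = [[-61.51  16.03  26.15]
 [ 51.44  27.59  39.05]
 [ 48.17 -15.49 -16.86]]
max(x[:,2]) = 39.05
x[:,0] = [-61.51, 51.44, 48.17]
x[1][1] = 27.59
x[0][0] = -61.51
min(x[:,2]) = -16.86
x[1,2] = 39.05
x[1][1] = 27.59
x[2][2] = -16.86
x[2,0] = 48.17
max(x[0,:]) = 26.15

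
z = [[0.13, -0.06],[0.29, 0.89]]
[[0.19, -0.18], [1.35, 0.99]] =z @ [[1.85, -0.75], [0.91, 1.36]]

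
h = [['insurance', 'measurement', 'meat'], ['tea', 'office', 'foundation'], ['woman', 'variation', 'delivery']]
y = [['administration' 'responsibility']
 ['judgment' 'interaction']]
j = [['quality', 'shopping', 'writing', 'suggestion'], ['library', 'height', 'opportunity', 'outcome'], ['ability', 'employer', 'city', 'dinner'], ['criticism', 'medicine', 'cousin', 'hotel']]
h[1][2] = 'foundation'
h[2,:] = ['woman', 'variation', 'delivery']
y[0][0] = 'administration'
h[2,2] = 'delivery'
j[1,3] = 'outcome'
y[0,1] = 'responsibility'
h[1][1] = 'office'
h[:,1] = ['measurement', 'office', 'variation']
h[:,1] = ['measurement', 'office', 'variation']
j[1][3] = 'outcome'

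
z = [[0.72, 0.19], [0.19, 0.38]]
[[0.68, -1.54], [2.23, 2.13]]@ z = [[0.2, -0.46], [2.01, 1.23]]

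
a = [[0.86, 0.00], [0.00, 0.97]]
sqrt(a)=[[0.93, 0.00], [0.0, 0.98]]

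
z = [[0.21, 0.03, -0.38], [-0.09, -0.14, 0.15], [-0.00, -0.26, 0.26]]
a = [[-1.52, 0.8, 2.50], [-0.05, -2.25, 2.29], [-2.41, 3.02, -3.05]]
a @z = [[-0.39, -0.81, 1.35], [0.19, -0.28, 0.28], [-0.78, 0.30, 0.58]]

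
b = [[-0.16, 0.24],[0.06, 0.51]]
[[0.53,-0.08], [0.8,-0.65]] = b@ [[-0.82, -1.20], [1.67, -1.13]]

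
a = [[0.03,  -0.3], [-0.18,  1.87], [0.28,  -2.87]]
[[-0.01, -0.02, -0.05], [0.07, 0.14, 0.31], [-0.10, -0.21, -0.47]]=a@ [[0.04, -0.14, 0.07], [0.04, 0.06, 0.17]]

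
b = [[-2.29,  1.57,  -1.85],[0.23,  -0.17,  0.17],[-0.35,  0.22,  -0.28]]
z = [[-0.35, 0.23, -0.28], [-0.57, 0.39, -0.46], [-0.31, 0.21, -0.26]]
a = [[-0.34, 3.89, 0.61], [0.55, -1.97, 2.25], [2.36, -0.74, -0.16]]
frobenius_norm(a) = 5.57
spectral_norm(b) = 3.39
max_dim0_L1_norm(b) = 2.87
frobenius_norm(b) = 3.39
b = a @ z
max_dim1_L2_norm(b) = 3.34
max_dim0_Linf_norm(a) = 3.89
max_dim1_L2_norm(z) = 0.83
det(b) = 0.00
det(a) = 22.91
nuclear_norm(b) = 3.42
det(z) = 0.00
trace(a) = -2.47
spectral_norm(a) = 4.58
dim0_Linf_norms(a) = [2.36, 3.89, 2.25]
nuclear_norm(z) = 1.09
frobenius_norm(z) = 1.07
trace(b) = -2.74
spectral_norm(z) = 1.07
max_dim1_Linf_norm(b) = 2.29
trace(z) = -0.22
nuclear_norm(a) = 9.06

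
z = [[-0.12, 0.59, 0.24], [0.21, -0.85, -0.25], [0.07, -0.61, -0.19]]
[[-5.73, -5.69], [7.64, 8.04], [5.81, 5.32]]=z@[[-3.34, 6.10], [-8.31, -6.81], [-5.11, -3.90]]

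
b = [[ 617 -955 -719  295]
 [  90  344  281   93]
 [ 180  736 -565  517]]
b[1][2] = 281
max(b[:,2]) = 281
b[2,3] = 517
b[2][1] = 736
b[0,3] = 295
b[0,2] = -719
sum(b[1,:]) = 808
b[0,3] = 295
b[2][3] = 517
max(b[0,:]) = 617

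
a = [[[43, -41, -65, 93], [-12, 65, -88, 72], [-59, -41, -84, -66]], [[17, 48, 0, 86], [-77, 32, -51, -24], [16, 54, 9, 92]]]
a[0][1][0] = -12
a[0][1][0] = -12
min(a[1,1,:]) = -77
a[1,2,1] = 54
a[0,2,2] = -84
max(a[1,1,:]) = 32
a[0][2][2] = -84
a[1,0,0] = 17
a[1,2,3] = 92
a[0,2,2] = -84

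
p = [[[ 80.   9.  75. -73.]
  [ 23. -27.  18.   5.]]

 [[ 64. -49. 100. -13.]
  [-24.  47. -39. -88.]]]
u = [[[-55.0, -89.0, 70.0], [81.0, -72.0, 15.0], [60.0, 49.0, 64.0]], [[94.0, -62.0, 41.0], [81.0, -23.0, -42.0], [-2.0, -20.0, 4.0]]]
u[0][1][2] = 15.0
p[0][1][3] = 5.0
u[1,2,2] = 4.0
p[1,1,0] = -24.0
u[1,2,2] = 4.0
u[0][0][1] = -89.0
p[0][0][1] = 9.0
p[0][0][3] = -73.0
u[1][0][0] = 94.0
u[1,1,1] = -23.0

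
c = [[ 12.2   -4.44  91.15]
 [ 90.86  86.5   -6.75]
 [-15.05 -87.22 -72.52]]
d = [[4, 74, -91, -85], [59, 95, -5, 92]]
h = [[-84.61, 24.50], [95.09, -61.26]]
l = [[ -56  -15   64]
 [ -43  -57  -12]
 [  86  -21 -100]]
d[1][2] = -5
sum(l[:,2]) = -48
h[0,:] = [-84.61, 24.5]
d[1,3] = 92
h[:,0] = [-84.61, 95.09]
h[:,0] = [-84.61, 95.09]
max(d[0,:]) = 74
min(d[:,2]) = -91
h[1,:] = [95.09, -61.26]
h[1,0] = 95.09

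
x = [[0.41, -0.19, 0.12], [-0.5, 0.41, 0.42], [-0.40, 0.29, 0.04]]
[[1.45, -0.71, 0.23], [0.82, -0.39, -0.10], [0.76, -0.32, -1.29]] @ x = [[0.86, -0.50, -0.12], [0.57, -0.34, -0.07], [0.99, -0.65, -0.09]]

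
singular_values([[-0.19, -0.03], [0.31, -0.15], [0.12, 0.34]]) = [0.38, 0.37]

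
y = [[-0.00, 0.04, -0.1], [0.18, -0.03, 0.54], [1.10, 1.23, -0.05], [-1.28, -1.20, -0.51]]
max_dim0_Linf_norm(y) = 1.28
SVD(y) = [[0.00, 0.16, -0.33], [0.08, -0.79, -0.60], [0.66, 0.48, -0.51], [-0.74, 0.34, -0.52]] @ diag([2.4374912098027517, 0.6775142906829824, 0.0033148234723800072]) @ [[0.70, 0.70, 0.16], [-0.09, 0.3, -0.95], [-0.71, 0.65, 0.27]]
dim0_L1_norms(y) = [2.56, 2.5, 1.2]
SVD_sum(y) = [[0.01, 0.01, 0.00], [0.13, 0.13, 0.03], [1.13, 1.13, 0.26], [-1.26, -1.27, -0.29]] + [[-0.01, 0.03, -0.10], [0.05, -0.16, 0.51], [-0.03, 0.10, -0.31], [-0.02, 0.07, -0.22]] + [[0.0, -0.0, -0.00], [0.0, -0.0, -0.00], [0.0, -0.0, -0.00], [0.00, -0.0, -0.00]]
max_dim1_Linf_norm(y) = 1.28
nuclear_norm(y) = 3.12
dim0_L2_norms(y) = [1.7, 1.72, 0.75]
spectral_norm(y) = 2.44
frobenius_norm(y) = 2.53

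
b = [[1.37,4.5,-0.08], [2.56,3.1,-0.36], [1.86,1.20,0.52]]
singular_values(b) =[6.37, 1.63, 0.58]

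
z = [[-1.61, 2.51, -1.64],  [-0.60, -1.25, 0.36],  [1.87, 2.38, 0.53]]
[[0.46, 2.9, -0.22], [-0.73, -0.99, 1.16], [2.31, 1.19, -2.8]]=z @ [[0.14, -0.17, -0.73], [0.71, 0.74, -0.59], [0.67, -0.47, -0.05]]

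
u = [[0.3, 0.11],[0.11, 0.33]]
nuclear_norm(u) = 0.63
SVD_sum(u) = [[0.18, 0.21], [0.21, 0.24]] + [[0.12,  -0.1], [-0.10,  0.09]]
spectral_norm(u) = 0.43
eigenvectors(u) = [[-0.75, -0.66], [0.66, -0.75]]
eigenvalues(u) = [0.2, 0.43]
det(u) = 0.09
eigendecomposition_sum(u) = [[0.12, -0.10], [-0.10, 0.09]] + [[0.18, 0.21], [0.21, 0.24]]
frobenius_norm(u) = 0.47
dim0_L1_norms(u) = [0.41, 0.44]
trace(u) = 0.63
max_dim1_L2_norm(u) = 0.35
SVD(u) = [[-0.66, -0.75], [-0.75, 0.66]] @ diag([0.4260180165558726, 0.20398198344412738]) @ [[-0.66, -0.75], [-0.75, 0.66]]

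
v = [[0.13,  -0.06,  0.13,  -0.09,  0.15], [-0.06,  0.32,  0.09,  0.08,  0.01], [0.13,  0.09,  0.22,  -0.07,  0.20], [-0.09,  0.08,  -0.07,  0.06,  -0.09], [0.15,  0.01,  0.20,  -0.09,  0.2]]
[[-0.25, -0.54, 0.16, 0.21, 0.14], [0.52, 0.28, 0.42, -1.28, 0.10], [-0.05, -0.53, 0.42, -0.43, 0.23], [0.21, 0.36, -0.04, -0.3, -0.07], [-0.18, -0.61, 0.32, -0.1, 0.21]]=v@[[1.09, -1.77, 0.76, 3.22, -0.28], [1.35, 0.11, 1.23, -2.62, 0.13], [1.38, 0.35, 0.84, -1.84, -0.20], [0.66, 1.57, -0.1, -0.84, 0.5], [-2.86, -1.36, 0.09, -1.34, 1.69]]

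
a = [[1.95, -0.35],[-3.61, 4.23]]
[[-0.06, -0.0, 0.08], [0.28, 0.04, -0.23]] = a @ [[-0.02, -0.0, 0.04], [0.05, 0.01, -0.02]]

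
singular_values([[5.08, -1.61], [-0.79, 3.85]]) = [5.83, 3.14]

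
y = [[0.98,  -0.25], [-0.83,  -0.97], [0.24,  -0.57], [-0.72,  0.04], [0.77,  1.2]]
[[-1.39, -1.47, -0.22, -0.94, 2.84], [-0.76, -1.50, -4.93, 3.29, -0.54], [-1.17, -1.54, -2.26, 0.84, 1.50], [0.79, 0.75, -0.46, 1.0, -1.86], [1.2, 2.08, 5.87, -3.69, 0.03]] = y @ [[-1.00,  -0.91,  0.88,  -1.5,  2.50], [1.64,  2.32,  4.33,  -2.11,  -1.58]]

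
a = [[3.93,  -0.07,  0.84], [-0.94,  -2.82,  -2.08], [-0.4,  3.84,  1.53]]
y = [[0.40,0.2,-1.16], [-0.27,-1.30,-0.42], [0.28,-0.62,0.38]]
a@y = [[1.83,0.36,-4.21],[-0.2,4.77,1.48],[-0.77,-6.02,-0.57]]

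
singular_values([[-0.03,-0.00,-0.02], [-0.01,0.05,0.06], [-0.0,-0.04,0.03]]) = [0.08, 0.05, 0.03]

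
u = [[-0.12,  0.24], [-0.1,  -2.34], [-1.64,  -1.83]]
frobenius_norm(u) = 3.41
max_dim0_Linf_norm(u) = 2.34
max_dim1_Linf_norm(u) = 2.34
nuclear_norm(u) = 4.36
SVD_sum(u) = [[0.07, 0.16], [-0.86, -2.02], [-0.91, -2.14]] + [[-0.19, 0.08], [0.76, -0.32], [-0.73, 0.31]]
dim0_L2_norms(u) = [1.65, 2.98]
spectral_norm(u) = 3.20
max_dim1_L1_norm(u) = 3.47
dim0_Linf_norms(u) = [1.64, 2.34]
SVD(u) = [[0.05, 0.18], [-0.68, -0.71], [-0.73, 0.68]] @ diag([3.2010796820686145, 1.1615458962294583]) @ [[0.39, 0.92], [-0.92, 0.39]]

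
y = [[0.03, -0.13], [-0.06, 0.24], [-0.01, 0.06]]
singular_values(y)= [0.29, 0.0]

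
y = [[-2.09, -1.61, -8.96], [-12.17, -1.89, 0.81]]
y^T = [[-2.09, -12.17], [-1.61, -1.89], [-8.96, 0.81]]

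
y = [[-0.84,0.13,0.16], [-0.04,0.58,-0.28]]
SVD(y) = [[-0.98, -0.18],[-0.18, 0.98]] @ diag([0.8718326906482474, 0.6359306247673855]) @ [[0.96, -0.27, -0.12],  [0.18, 0.86, -0.48]]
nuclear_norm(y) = 1.51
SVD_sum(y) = [[-0.82, 0.23, 0.10], [-0.15, 0.04, 0.02]] + [[-0.02, -0.10, 0.06],[0.11, 0.54, -0.3]]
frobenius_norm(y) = 1.08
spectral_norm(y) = 0.87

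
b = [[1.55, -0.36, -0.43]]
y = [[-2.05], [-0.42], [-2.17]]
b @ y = [[-2.09]]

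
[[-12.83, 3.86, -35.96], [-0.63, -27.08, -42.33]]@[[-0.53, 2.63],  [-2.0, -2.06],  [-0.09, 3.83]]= [[2.32, -179.42],[58.3, -108.00]]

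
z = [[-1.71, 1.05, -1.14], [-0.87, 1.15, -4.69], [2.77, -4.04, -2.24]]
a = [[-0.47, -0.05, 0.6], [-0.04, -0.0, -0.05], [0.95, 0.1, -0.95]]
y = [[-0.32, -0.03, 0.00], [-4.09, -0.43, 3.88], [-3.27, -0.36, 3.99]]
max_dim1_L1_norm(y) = 8.4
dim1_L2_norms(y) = [0.32, 5.65, 5.17]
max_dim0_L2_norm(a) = 1.12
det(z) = 20.74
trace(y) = 3.24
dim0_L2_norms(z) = [3.37, 4.33, 5.32]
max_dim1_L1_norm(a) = 2.0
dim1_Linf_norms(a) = [0.6, 0.05, 0.95]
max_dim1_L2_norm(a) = 1.35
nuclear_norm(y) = 8.18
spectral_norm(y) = 7.65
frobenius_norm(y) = 7.67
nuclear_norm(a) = 1.65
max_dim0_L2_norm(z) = 5.32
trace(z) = -2.80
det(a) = -0.00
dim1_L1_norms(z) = [3.9, 6.71, 9.05]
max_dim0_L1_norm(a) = 1.6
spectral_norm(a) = 1.55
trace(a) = -1.42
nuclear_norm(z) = 11.47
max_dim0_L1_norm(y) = 7.87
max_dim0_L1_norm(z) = 8.07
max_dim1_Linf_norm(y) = 4.09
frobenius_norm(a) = 1.55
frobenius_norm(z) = 7.64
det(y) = -0.01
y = z @ a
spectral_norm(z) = 5.57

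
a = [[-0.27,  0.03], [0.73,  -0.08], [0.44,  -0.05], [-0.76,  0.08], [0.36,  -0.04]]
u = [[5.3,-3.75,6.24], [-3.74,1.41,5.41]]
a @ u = [[-1.54,1.05,-1.52], [4.17,-2.85,4.12], [2.52,-1.72,2.48], [-4.33,2.96,-4.31], [2.06,-1.41,2.03]]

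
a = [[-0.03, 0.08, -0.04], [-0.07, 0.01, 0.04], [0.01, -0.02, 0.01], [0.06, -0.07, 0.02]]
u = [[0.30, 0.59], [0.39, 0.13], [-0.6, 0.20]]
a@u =[[0.05, -0.02], [-0.04, -0.03], [-0.01, 0.01], [-0.02, 0.03]]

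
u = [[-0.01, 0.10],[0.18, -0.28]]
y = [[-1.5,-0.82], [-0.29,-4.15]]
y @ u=[[-0.13, 0.08], [-0.74, 1.13]]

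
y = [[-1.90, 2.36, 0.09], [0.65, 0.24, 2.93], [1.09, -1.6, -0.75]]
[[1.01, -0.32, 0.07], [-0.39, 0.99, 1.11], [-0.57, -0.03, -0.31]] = y @ [[-0.13, -0.10, 0.09], [0.33, -0.23, 0.09], [-0.13, 0.38, 0.35]]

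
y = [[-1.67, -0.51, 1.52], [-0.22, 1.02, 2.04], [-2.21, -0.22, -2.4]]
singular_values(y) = [3.68, 2.6, 0.98]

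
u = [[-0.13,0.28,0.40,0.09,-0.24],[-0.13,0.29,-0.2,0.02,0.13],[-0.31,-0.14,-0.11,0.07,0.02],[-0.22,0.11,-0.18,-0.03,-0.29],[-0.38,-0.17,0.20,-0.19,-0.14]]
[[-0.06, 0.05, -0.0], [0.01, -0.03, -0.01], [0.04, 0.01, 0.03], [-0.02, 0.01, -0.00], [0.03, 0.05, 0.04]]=u@[[-0.09, -0.06, -0.08], [-0.07, -0.03, -0.05], [-0.03, 0.09, 0.03], [-0.07, 0.01, -0.03], [0.14, -0.06, 0.04]]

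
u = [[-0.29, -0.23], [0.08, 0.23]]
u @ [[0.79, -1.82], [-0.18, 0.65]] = [[-0.19, 0.38], [0.02, 0.0]]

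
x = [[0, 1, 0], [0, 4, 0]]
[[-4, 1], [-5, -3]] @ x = [[0, 0, 0], [0, -17, 0]]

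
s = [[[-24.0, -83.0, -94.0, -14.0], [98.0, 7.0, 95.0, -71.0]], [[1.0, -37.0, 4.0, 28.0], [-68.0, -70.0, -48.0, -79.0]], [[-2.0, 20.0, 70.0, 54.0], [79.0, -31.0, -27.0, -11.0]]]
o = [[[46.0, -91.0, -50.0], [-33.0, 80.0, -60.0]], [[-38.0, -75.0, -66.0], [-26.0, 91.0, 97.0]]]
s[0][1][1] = 7.0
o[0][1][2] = -60.0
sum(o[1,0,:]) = -179.0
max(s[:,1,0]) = 98.0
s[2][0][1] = 20.0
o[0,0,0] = 46.0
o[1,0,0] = -38.0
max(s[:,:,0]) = 98.0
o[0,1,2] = -60.0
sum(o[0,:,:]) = -108.0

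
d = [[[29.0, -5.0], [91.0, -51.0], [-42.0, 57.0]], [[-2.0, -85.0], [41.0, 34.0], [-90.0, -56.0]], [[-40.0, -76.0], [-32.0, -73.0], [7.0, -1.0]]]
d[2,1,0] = -32.0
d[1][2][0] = -90.0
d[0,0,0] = 29.0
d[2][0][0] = -40.0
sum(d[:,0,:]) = -179.0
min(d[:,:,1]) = -85.0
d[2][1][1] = -73.0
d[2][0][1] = -76.0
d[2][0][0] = -40.0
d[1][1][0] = 41.0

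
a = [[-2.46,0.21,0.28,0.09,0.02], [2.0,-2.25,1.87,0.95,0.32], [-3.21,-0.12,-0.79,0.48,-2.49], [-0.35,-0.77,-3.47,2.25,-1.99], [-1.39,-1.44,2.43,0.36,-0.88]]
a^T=[[-2.46, 2.0, -3.21, -0.35, -1.39], [0.21, -2.25, -0.12, -0.77, -1.44], [0.28, 1.87, -0.79, -3.47, 2.43], [0.09, 0.95, 0.48, 2.25, 0.36], [0.02, 0.32, -2.49, -1.99, -0.88]]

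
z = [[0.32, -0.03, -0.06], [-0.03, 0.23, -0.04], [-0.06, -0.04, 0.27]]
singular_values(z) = [0.36, 0.28, 0.18]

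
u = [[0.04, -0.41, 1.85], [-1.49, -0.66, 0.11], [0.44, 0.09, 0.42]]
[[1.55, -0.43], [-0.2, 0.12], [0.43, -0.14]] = u @ [[0.38, 0.05],[-0.44, -0.34],[0.73, -0.31]]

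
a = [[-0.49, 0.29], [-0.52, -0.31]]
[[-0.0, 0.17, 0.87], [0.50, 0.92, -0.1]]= a@ [[-0.48, -1.06, -0.80], [-0.82, -1.19, 1.65]]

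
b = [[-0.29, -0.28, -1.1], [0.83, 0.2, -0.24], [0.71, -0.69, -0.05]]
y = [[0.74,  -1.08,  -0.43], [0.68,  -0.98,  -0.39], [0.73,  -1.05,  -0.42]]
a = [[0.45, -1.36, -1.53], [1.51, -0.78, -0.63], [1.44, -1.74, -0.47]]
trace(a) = -0.80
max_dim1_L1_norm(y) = 2.25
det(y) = -0.00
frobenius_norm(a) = 3.61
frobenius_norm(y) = 2.30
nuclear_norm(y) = 2.31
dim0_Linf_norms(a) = [1.51, 1.74, 1.53]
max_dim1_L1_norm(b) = 1.67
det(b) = 0.87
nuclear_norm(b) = 2.98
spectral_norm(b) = 1.18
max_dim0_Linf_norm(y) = 1.08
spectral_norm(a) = 3.37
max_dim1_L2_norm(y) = 1.38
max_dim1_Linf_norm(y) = 1.08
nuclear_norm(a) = 5.10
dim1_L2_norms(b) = [1.17, 0.89, 0.99]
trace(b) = -0.14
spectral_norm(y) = 2.30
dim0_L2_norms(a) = [2.13, 2.34, 1.72]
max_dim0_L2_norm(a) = 2.34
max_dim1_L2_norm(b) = 1.17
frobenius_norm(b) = 1.77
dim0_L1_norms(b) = [1.83, 1.17, 1.39]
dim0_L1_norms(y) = [2.15, 3.11, 1.24]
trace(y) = -0.66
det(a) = 2.24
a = y + b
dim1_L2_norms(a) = [2.1, 1.81, 2.31]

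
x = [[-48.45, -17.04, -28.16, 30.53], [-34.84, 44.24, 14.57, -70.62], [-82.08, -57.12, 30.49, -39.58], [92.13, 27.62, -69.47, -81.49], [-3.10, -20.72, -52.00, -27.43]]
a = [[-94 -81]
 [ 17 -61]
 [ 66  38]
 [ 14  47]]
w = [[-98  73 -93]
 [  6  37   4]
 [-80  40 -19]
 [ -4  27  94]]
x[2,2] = 30.49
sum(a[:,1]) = -57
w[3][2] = 94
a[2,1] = 38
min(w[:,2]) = -93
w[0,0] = -98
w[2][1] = 40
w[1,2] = 4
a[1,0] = 17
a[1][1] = -61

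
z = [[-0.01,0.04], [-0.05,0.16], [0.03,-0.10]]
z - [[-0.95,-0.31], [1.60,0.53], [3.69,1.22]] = [[0.94,0.35], [-1.65,-0.37], [-3.66,-1.32]]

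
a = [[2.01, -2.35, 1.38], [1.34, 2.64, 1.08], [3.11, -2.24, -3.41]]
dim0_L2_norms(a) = [3.94, 4.18, 3.83]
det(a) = -47.34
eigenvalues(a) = [(-4.01+0j), (2.63+2.21j), (2.63-2.21j)]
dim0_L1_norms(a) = [6.46, 7.23, 5.87]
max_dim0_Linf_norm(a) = 3.41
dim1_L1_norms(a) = [5.74, 5.06, 8.76]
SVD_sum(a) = [[1.09,  -1.23,  -1.00], [-0.84,  0.96,  0.78], [2.81,  -3.18,  -2.58]] + [[1.02, -1.02, 2.38], [0.16, -0.16, 0.38], [-0.35, 0.35, -0.81]] + [[-0.10,-0.10,0.0], [2.02,1.85,-0.08], [0.65,0.59,-0.02]]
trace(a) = 1.24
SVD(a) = [[-0.35, 0.94, 0.05],[0.27, 0.15, -0.95],[-0.9, -0.32, -0.31]] @ diag([5.530926340502402, 2.9716313422271448, 2.8800453089890774]) @ [[-0.57, 0.64, 0.52], [0.37, -0.37, 0.85], [-0.74, -0.67, 0.03]]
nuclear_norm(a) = 11.38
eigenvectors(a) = [[-0.26+0.00j, (-0.7+0j), -0.70-0.00j],[-0.10+0.00j, -0.04+0.60j, (-0.04-0.6j)],[(0.96+0j), (-0.38-0.09j), (-0.38+0.09j)]]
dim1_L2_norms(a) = [3.39, 3.15, 5.13]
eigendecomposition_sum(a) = [[(-0.53+0j), 0.14-0.00j, (0.96+0j)], [(-0.21+0j), 0.05-0.00j, (0.38+0j)], [1.94-0.00j, (-0.51+0j), -3.54-0.00j]] + [[(1.27+0.81j),-1.24+1.57j,(0.21+0.39j)], [0.77-1.06j,(1.29+1.17j),0.35-0.16j], [(0.58+0.6j),(-0.87+0.69j),0.07+0.24j]] + [[1.27-0.81j, -1.24-1.57j, 0.21-0.39j], [0.77+1.06j, (1.29-1.17j), (0.35+0.16j)], [(0.58-0.6j), (-0.87-0.69j), 0.07-0.24j]]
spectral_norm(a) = 5.53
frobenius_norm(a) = 6.91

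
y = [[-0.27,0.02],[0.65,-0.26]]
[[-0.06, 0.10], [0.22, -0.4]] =y @ [[0.21, -0.33], [-0.33, 0.71]]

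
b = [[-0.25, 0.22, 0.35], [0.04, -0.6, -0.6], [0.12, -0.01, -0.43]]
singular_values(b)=[1.02, 0.31, 0.16]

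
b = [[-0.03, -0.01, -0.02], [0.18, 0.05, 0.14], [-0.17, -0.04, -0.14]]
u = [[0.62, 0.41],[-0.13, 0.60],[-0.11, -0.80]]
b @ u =[[-0.02, -0.00], [0.09, -0.01], [-0.08, 0.02]]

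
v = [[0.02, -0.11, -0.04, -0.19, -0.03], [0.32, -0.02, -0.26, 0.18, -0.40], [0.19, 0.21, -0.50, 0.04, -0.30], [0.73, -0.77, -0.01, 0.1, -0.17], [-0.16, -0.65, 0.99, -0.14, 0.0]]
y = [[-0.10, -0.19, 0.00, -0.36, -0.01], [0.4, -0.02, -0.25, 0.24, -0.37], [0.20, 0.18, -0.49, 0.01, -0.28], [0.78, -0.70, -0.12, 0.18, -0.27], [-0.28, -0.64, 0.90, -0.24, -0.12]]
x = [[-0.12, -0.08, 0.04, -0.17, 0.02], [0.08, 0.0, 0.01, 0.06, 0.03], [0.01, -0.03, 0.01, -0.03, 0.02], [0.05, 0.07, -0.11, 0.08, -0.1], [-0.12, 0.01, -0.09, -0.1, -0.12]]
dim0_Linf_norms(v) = [0.73, 0.77, 0.99, 0.19, 0.4]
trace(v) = -0.40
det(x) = -0.00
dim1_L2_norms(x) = [0.23, 0.1, 0.05, 0.19, 0.22]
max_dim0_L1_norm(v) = 1.8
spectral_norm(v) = 1.40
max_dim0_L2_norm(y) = 1.06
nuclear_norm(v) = 3.13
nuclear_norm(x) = 0.58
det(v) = 0.00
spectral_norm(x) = 0.30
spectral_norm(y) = 1.36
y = x + v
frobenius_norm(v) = 1.86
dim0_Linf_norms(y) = [0.78, 0.7, 0.9, 0.36, 0.37]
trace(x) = -0.15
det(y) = 0.00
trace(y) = -0.55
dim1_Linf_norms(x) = [0.17, 0.08, 0.03, 0.11, 0.12]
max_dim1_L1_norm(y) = 2.18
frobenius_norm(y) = 1.89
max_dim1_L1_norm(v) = 1.94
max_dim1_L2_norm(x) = 0.23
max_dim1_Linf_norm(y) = 0.9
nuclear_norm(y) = 3.33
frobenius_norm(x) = 0.38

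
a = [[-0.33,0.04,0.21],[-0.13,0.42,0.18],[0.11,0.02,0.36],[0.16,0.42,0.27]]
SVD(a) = [[0.23, 0.85, 0.26], [0.61, 0.25, -0.45], [0.34, -0.18, 0.85], [0.68, -0.43, -0.11]] @ diag([0.7246051869973399, 0.4059069754675817, 0.3278518724108647]) @ [[-0.01,0.77,0.64], [-0.99,-0.11,0.11], [0.15,-0.63,0.76]]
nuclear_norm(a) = 1.46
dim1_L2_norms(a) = [0.39, 0.48, 0.38, 0.52]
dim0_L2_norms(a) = [0.4, 0.6, 0.53]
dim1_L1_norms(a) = [0.58, 0.73, 0.49, 0.85]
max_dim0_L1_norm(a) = 1.02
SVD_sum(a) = [[-0.0, 0.13, 0.11],[-0.01, 0.34, 0.28],[-0.0, 0.19, 0.16],[-0.01, 0.38, 0.32]] + [[-0.34, -0.04, 0.04], [-0.10, -0.01, 0.01], [0.07, 0.01, -0.01], [0.17, 0.02, -0.02]] + [[0.01, -0.05, 0.06], [-0.02, 0.09, -0.11], [0.04, -0.18, 0.21], [-0.01, 0.02, -0.03]]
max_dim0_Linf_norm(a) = 0.42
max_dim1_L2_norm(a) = 0.52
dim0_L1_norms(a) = [0.73, 0.9, 1.02]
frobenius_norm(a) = 0.89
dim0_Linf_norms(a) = [0.33, 0.42, 0.36]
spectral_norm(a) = 0.72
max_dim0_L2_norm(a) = 0.6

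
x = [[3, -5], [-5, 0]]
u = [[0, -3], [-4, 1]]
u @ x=[[15, 0], [-17, 20]]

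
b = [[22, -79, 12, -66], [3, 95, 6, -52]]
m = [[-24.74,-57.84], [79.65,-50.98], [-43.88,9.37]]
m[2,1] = 9.37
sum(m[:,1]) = -99.44999999999999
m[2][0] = -43.88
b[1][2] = 6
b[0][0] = 22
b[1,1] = 95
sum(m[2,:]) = -34.510000000000005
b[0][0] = 22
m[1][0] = 79.65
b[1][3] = -52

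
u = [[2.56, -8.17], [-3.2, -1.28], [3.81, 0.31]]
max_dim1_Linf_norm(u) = 8.17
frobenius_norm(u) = 9.99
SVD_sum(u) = [[2.93, -8.03], [0.04, -0.1], [0.35, -0.95]] + [[-0.37, -0.14], [-3.24, -1.18], [3.46, 1.26]]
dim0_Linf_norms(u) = [3.81, 8.17]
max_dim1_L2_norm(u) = 8.56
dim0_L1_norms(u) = [9.57, 9.76]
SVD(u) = [[-0.99, -0.08], [-0.01, -0.68], [-0.12, 0.73]] @ diag([8.613181831592911, 5.060256785571044]) @ [[-0.34, 0.94], [0.94, 0.34]]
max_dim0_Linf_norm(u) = 8.17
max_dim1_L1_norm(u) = 10.73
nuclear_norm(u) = 13.67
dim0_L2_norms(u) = [5.6, 8.28]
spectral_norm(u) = 8.61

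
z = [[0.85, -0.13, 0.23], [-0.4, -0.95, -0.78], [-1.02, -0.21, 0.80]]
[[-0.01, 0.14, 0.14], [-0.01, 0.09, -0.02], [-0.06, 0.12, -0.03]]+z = [[0.84, 0.01, 0.37], [-0.41, -0.86, -0.80], [-1.08, -0.09, 0.77]]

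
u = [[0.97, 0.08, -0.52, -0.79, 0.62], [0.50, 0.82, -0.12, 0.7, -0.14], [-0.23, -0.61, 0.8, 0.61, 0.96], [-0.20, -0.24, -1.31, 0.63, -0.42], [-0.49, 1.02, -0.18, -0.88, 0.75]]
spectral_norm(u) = 1.96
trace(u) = 3.97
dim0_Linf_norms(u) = [0.97, 1.02, 1.31, 0.88, 0.96]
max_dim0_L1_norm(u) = 3.61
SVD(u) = [[-0.52,  -0.22,  0.79,  -0.13,  0.18], [0.07,  -0.26,  -0.23,  -0.91,  0.22], [0.17,  0.72,  0.16,  -0.07,  0.65], [0.41,  -0.60,  0.03,  0.34,  0.59], [-0.72,  -0.04,  -0.54,  0.18,  0.38]] @ diag([1.9582288655838798, 1.853425972265082, 1.2339388746969333, 1.1389294558050356, 0.9891847267010384]) @ [[-0.12, -0.47, -0.0, 0.75, -0.45],[-0.20, -0.3, 0.82, 0.05, 0.44],[0.71, -0.63, -0.16, -0.16, 0.21],[-0.64, -0.53, -0.31, -0.46, -0.03],[-0.18, 0.05, -0.45, 0.45, 0.75]]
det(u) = 5.05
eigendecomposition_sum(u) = [[-0.04+0.13j, (-0.16-0.13j), (-0.22+0.18j), (0.03+0.27j), 0.17+0.07j], [(0.11-0.02j), (-0.03+0.15j), (0.2+0.08j), (0.17-0.12j), (-0.01-0.14j)], [0.14+0.14j, (-0.26+0.12j), 0.08+0.39j, (0.36+0.13j), (0.2-0.17j)], [(-0.08+0.14j), -0.15-0.18j, (-0.29+0.14j), -0.03+0.31j, 0.17+0.12j], [-0.20-0.02j, (0.12-0.26j), (-0.31-0.24j), (-0.36+0.14j), -0.04+0.26j]] + [[-0.04-0.13j, (-0.16+0.13j), -0.22-0.18j, (0.03-0.27j), (0.17-0.07j)], [(0.11+0.02j), -0.03-0.15j, (0.2-0.08j), 0.17+0.12j, -0.01+0.14j], [(0.14-0.14j), -0.26-0.12j, (0.08-0.39j), (0.36-0.13j), 0.20+0.17j], [-0.08-0.14j, -0.15+0.18j, (-0.29-0.14j), (-0.03-0.31j), 0.17-0.12j], [(-0.2+0.02j), (0.12+0.26j), -0.31+0.24j, (-0.36-0.14j), (-0.04-0.26j)]] + [[(0.21+0.16j), (-0.26-0.17j), 0.01-0.38j, -0.25+0.15j, (-0.07-0.46j)], [(-0.08-0.25j), 0.12+0.29j, -0.22+0.31j, 0.30+0.02j, (-0.2+0.43j)], [-0.13+0.16j, 0.13-0.21j, 0.30+0.00j, -0.12-0.20j, (0.36-0.06j)], [-0.01-0.32j, (0.04+0.38j), -0.37+0.29j, (0.34+0.12j), -0.38+0.43j], [(-0.18+0.08j), 0.21-0.11j, (0.24+0.14j), (-0.01-0.22j), (0.33+0.12j)]] + [[(0.21-0.16j),(-0.26+0.17j),0.01+0.38j,-0.25-0.15j,-0.07+0.46j], [(-0.08+0.25j),0.12-0.29j,(-0.22-0.31j),(0.3-0.02j),-0.20-0.43j], [-0.13-0.16j,(0.13+0.21j),0.30-0.00j,(-0.12+0.2j),(0.36+0.06j)], [-0.01+0.32j,(0.04-0.38j),-0.37-0.29j,0.34-0.12j,-0.38-0.43j], [-0.18-0.08j,(0.21+0.11j),0.24-0.14j,(-0.01+0.22j),(0.33-0.12j)]] + [[0.65+0.00j, (0.92-0j), (-0.1-0j), (-0.35+0j), (0.42-0j)], [(0.45+0j), 0.63-0.00j, -0.07-0.00j, -0.24+0.00j, (0.29-0j)], [-0.25-0.00j, (-0.36+0j), (0.04+0j), 0.14-0.00j, (-0.17+0j)], [-0.02-0.00j, (-0.03+0j), 0.00+0.00j, (0.01-0j), -0.01+0.00j], [0.26+0.00j, 0.38-0.00j, (-0.04-0j), (-0.14+0j), (0.17-0j)]]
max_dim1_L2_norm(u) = 1.63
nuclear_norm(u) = 7.17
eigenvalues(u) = [(-0.06+1.24j), (-0.06-1.24j), (1.3+0.7j), (1.3-0.7j), (1.5+0j)]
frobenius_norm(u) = 3.33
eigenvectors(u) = [[(0.09-0.37j),(0.09+0.37j),-0.29+0.36j,-0.29-0.36j,(-0.75+0j)],  [(-0.28+0.07j),-0.28-0.07j,0.45-0.13j,(0.45+0.13j),(-0.51+0j)],  [-0.40-0.35j,-0.40+0.35j,-0.28-0.23j,-0.28+0.23j,0.29+0.00j],  [0.20-0.39j,0.20+0.39j,(0.57+0j),(0.57-0j),(0.02+0j)],  [0.54+0.00j,(0.54-0j),(-0.13-0.32j),-0.13+0.32j,(-0.3+0j)]]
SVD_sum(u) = [[0.13, 0.49, 0.0, -0.77, 0.46], [-0.02, -0.06, -0.0, 0.1, -0.06], [-0.04, -0.16, -0.0, 0.25, -0.15], [-0.1, -0.38, -0.0, 0.6, -0.36], [0.17, 0.67, 0.00, -1.06, 0.64]] + [[0.08, 0.12, -0.33, -0.02, -0.18], [0.09, 0.14, -0.39, -0.02, -0.21], [-0.27, -0.40, 1.10, 0.06, 0.59], [0.22, 0.34, -0.92, -0.05, -0.50], [0.01, 0.02, -0.05, -0.0, -0.03]] + [[0.7, -0.62, -0.16, -0.16, 0.2], [-0.2, 0.18, 0.05, 0.04, -0.06], [0.14, -0.12, -0.03, -0.03, 0.04], [0.02, -0.02, -0.01, -0.01, 0.01], [-0.48, 0.42, 0.11, 0.11, -0.14]] + [[0.1, 0.08, 0.05, 0.07, 0.0],[0.66, 0.55, 0.32, 0.48, 0.03],[0.05, 0.04, 0.03, 0.04, 0.0],[-0.25, -0.21, -0.12, -0.18, -0.01],[-0.13, -0.11, -0.06, -0.10, -0.01]] + [[-0.03, 0.01, -0.08, 0.08, 0.13], [-0.04, 0.01, -0.10, 0.1, 0.16], [-0.11, 0.03, -0.29, 0.29, 0.48], [-0.1, 0.03, -0.27, 0.27, 0.44], [-0.07, 0.02, -0.17, 0.17, 0.28]]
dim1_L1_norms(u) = [2.98, 2.28, 3.21, 2.8, 3.32]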